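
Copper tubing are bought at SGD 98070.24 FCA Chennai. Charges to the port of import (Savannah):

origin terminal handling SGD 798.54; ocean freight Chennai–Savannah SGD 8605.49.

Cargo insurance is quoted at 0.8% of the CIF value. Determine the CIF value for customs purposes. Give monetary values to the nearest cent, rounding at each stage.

Let C be the CIF value. C = FCA price + pre-shipment costs + freight + 0.8% × C
C − 0.8% × C = 98070.24 + 798.54 + 8605.49
0.992 × C = 107474.27
C = 107474.27 / 0.992 = 108341.00
Insurance premium = 0.8% × 108341.00 = 866.73

CIF value: SGD 108341.00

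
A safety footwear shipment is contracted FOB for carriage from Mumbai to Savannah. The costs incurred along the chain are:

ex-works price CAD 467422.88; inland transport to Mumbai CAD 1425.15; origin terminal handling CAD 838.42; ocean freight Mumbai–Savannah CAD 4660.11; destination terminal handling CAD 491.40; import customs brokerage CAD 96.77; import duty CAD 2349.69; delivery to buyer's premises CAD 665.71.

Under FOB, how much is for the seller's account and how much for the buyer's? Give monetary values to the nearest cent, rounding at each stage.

FOB: the seller bears costs until goods are on board at the origin port; the buyer bears freight, insurance and all costs thereafter.
Seller's account: goods 467422.88 + inland to port 1425.15 + origin terminal 838.42 = 469686.45
Buyer's account: freight 4660.11 + destination terminal 491.40 + brokerage 96.77 + duty 2349.69 + delivery 665.71 = 8263.68

Seller: CAD 469686.45; buyer: CAD 8263.68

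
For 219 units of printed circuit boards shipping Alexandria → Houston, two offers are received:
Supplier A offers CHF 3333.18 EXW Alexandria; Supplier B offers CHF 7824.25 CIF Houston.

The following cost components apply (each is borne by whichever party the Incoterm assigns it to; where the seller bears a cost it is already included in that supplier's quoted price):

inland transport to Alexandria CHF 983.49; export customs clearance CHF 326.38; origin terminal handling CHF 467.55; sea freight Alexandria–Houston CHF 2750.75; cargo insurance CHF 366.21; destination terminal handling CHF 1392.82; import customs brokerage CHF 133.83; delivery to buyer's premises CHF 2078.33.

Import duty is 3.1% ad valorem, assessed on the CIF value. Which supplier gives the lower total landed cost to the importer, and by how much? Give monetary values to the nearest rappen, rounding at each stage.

Supplier B is cheaper by CHF 415.81

Supplier A (EXW):
CIF value = EXW price + inland to port + export clearance + origin terminal + freight + insurance = 3333.18 + 983.49 + 326.38 + 467.55 + 2750.75 + 366.21 = 8227.56
Import duty = 8227.56 × 3.1% = 255.05
Buyer bears (A): 983.49 + 326.38 + 467.55 + 2750.75 + 366.21 + 1392.82 + 133.83 + 2078.33 = 8499.36
Landed cost (A) = invoice 3333.18 + 8499.36 + duty 255.05 = 12087.59
Supplier B (CIF):
The CIF price already equals the CIF value: 7824.25
Import duty = 7824.25 × 3.1% = 242.55
Buyer bears (B): 1392.82 + 133.83 + 2078.33 = 3604.98
Landed cost (B) = invoice 7824.25 + 3604.98 + duty 242.55 = 11671.78
Difference = |12087.59 − 11671.78| = 415.81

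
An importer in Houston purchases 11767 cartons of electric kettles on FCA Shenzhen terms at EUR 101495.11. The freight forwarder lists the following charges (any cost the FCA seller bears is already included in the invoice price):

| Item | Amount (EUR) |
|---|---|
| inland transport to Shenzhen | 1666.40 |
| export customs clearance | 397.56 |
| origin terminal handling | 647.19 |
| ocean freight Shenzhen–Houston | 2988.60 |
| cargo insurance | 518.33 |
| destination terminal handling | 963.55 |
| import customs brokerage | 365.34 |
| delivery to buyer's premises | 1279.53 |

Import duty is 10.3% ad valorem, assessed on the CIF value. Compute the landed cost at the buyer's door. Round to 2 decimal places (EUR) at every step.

Total landed cost: EUR 119139.52

FCA: the seller delivers export-cleared goods to the carrier; the buyer bears costs from that point.
Already in the invoice (seller's account under FCA): inland to port, export clearance — exclude.
CIF value = FCA price + origin terminal + freight + insurance = 101495.11 + 647.19 + 2988.60 + 518.33 = 105649.23
Import duty = 105649.23 × 10.3% = 10881.87
Buyer bears: origin terminal 647.19 + freight 2988.60 + insurance 518.33 + destination terminal 963.55 + brokerage 365.34 + delivery 1279.53 + duty 10881.87 = 17644.41
Landed cost = invoice 101495.11 + 17644.41 = 119139.52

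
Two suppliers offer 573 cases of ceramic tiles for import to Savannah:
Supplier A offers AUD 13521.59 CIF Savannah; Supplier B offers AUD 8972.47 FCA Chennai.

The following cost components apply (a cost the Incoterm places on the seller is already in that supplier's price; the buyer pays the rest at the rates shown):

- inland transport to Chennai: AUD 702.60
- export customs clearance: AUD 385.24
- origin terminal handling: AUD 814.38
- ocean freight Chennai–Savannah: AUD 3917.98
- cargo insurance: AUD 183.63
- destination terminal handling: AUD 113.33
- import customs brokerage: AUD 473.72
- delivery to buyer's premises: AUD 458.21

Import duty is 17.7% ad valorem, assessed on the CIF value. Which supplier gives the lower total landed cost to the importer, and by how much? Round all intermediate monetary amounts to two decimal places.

Supplier A (CIF):
The CIF price already equals the CIF value: 13521.59
Import duty = 13521.59 × 17.7% = 2393.32
Buyer bears (A): 113.33 + 473.72 + 458.21 = 1045.26
Landed cost (A) = invoice 13521.59 + 1045.26 + duty 2393.32 = 16960.17
Supplier B (FCA):
CIF value = FCA price + origin terminal + freight + insurance = 8972.47 + 814.38 + 3917.98 + 183.63 = 13888.46
Import duty = 13888.46 × 17.7% = 2458.26
Buyer bears (B): 814.38 + 3917.98 + 183.63 + 113.33 + 473.72 + 458.21 = 5961.25
Landed cost (B) = invoice 8972.47 + 5961.25 + duty 2458.26 = 17391.98
Difference = |16960.17 − 17391.98| = 431.81

Supplier A is cheaper by AUD 431.81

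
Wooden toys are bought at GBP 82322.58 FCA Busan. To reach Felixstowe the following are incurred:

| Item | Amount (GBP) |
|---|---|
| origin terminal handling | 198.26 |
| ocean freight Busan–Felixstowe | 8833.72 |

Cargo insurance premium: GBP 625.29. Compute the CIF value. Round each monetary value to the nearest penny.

CIF = FCA price + pre-shipment costs + freight + insurance
CIF = 82322.58 + 198.26 + 8833.72 + 625.29 = 91979.85

CIF value: GBP 91979.85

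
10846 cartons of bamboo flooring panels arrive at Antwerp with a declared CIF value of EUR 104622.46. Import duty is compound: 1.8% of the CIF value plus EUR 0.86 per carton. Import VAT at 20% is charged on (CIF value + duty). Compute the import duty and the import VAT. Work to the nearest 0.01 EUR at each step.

Import duty: EUR 11210.76; import VAT: EUR 23166.64

Ad valorem component: 104622.46 × 1.8% = 1883.20
Specific component: 10846 × 0.86 = 9327.56
Import duty = 1883.20 + 9327.56 = 11210.76
VAT base = CIF + duty = 104622.46 + 11210.76 = 115833.22
Import VAT = 115833.22 × 20% = 23166.64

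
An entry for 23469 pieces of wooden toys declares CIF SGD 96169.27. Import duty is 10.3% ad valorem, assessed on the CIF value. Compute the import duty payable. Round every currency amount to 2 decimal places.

Import duty: SGD 9905.43

Import duty = 96169.27 × 10.3% = 9905.43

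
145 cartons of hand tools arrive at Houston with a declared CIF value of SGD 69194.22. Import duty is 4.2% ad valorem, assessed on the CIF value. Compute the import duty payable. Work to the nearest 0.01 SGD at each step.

Import duty: SGD 2906.16

Import duty = 69194.22 × 4.2% = 2906.16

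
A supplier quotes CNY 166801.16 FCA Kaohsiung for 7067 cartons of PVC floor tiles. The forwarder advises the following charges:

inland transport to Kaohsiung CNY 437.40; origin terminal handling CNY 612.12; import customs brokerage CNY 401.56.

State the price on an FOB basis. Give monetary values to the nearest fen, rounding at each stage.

Not relevant to the conversion: inland to port — on the seller under both FCA and FOB; already in the FCA price and stays in the FOB price. brokerage — on the buyer under both terms; not part of either seller's price.
From FCA to FOB, the seller additionally bears: origin terminal.
FOB price = 166801.16 + 612.12 = 167413.28

FOB price: CNY 167413.28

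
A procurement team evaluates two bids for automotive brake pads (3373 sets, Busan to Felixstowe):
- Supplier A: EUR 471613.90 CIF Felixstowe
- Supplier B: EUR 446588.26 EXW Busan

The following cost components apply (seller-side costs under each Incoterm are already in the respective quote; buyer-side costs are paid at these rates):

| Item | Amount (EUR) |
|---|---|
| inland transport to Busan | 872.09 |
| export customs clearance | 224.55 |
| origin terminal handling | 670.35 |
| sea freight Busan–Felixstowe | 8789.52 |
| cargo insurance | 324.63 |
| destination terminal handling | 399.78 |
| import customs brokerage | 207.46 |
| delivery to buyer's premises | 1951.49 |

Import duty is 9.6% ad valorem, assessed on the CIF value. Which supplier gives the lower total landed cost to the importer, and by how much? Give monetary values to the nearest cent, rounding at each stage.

Supplier B is cheaper by EUR 15502.37

Supplier A (CIF):
The CIF price already equals the CIF value: 471613.90
Import duty = 471613.90 × 9.6% = 45274.93
Buyer bears (A): 399.78 + 207.46 + 1951.49 = 2558.73
Landed cost (A) = invoice 471613.90 + 2558.73 + duty 45274.93 = 519447.56
Supplier B (EXW):
CIF value = EXW price + inland to port + export clearance + origin terminal + freight + insurance = 446588.26 + 872.09 + 224.55 + 670.35 + 8789.52 + 324.63 = 457469.40
Import duty = 457469.40 × 9.6% = 43917.06
Buyer bears (B): 872.09 + 224.55 + 670.35 + 8789.52 + 324.63 + 399.78 + 207.46 + 1951.49 = 13439.87
Landed cost (B) = invoice 446588.26 + 13439.87 + duty 43917.06 = 503945.19
Difference = |519447.56 − 503945.19| = 15502.37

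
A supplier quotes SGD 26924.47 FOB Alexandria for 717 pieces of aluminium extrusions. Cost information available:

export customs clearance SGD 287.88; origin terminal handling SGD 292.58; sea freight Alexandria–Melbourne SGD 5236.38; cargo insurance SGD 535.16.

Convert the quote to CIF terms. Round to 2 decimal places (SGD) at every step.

CIF price: SGD 32696.01

Not relevant to the conversion: export clearance, origin terminal — on the seller under both FOB and CIF; already in the FOB price and stays in the CIF price.
From FOB to CIF, the seller additionally bears: freight, insurance.
CIF price = 26924.47 + 5236.38 + 535.16 = 32696.01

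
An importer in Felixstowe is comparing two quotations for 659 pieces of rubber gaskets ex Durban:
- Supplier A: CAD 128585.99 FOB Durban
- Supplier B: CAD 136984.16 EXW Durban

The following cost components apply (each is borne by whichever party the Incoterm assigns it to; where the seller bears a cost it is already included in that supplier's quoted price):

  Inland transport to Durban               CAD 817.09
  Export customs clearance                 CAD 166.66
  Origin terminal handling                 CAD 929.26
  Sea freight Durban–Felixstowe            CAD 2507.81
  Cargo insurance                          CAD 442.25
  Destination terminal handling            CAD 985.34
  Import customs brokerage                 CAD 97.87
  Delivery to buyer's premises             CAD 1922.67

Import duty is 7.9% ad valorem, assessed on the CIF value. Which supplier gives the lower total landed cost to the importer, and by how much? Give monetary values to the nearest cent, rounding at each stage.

Supplier A (FOB):
CIF value = FOB price + freight + insurance = 128585.99 + 2507.81 + 442.25 = 131536.05
Import duty = 131536.05 × 7.9% = 10391.35
Buyer bears (A): 2507.81 + 442.25 + 985.34 + 97.87 + 1922.67 = 5955.94
Landed cost (A) = invoice 128585.99 + 5955.94 + duty 10391.35 = 144933.28
Supplier B (EXW):
CIF value = EXW price + inland to port + export clearance + origin terminal + freight + insurance = 136984.16 + 817.09 + 166.66 + 929.26 + 2507.81 + 442.25 = 141847.23
Import duty = 141847.23 × 7.9% = 11205.93
Buyer bears (B): 817.09 + 166.66 + 929.26 + 2507.81 + 442.25 + 985.34 + 97.87 + 1922.67 = 7868.95
Landed cost (B) = invoice 136984.16 + 7868.95 + duty 11205.93 = 156059.04
Difference = |144933.28 − 156059.04| = 11125.76

Supplier A is cheaper by CAD 11125.76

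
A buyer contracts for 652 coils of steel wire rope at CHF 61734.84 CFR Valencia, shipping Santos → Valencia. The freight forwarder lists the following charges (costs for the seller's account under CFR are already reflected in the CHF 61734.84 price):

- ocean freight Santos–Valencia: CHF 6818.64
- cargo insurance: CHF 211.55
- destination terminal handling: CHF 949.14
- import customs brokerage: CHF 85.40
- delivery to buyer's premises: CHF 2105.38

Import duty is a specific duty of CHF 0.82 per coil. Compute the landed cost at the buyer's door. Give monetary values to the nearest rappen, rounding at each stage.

Total landed cost: CHF 65620.95

CFR: the seller pays costs through ocean freight to the destination port, but not insurance.
Already in the invoice (seller's account under CFR): freight — exclude.
CIF value = CFR price + insurance = 61734.84 + 211.55 = 61946.39
Import duty = 652 × 0.82 = 534.64
Buyer bears: insurance 211.55 + destination terminal 949.14 + brokerage 85.40 + delivery 2105.38 + duty 534.64 = 3886.11
Landed cost = invoice 61734.84 + 3886.11 = 65620.95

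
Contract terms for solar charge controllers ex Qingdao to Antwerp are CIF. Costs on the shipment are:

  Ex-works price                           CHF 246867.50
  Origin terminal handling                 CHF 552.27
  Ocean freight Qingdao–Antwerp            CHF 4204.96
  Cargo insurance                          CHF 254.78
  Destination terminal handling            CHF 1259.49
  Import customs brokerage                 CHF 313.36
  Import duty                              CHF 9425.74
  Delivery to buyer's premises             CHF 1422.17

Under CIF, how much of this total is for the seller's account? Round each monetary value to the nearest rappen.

Seller's account: CHF 251879.51

CIF: the seller pays costs through ocean freight and marine insurance to the destination port.
Seller's account: goods 246867.50 + origin terminal 552.27 + freight 4204.96 + insurance 254.78 = 251879.51
Buyer's account: destination terminal 1259.49 + brokerage 313.36 + duty 9425.74 + delivery 1422.17 = 12420.76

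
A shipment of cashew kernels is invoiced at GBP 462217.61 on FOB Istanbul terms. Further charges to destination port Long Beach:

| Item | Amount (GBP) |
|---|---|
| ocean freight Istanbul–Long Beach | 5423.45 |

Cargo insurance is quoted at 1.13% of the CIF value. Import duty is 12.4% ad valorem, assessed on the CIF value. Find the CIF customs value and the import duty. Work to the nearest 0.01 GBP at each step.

CIF value: GBP 472985.80; import duty: GBP 58650.24

Let C be the CIF value. C = FOB price + freight + 1.13% × C
C − 1.13% × C = 462217.61 + 5423.45
0.9887 × C = 467641.06
C = 467641.06 / 0.9887 = 472985.80
Insurance premium = 1.13% × 472985.80 = 5344.74
Import duty = 472985.80 × 12.4% = 58650.24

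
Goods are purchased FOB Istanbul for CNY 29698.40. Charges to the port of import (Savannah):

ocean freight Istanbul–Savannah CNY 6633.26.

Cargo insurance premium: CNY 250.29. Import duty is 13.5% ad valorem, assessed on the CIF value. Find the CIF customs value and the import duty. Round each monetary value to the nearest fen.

CIF = FOB price + freight + insurance
CIF = 29698.40 + 6633.26 + 250.29 = 36581.95
Import duty = 36581.95 × 13.5% = 4938.56

CIF value: CNY 36581.95; import duty: CNY 4938.56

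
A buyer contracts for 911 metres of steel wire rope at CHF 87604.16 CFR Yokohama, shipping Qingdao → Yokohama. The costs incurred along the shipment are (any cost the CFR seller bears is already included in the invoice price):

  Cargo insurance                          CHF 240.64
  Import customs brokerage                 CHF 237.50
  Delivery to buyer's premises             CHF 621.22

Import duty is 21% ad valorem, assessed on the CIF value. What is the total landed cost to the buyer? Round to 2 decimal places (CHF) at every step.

CFR: the seller pays costs through ocean freight to the destination port, but not insurance.
CIF value = CFR price + insurance = 87604.16 + 240.64 = 87844.80
Import duty = 87844.80 × 21% = 18447.41
Buyer bears: insurance 240.64 + brokerage 237.50 + delivery 621.22 + duty 18447.41 = 19546.77
Landed cost = invoice 87604.16 + 19546.77 = 107150.93

Total landed cost: CHF 107150.93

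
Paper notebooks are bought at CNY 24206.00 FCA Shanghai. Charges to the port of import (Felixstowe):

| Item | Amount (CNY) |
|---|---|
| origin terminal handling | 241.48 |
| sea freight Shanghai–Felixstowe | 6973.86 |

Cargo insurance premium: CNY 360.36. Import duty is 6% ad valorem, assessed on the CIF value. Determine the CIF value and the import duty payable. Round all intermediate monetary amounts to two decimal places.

CIF value: CNY 31781.70; import duty: CNY 1906.90

CIF = FCA price + pre-shipment costs + freight + insurance
CIF = 24206.00 + 241.48 + 6973.86 + 360.36 = 31781.70
Import duty = 31781.70 × 6% = 1906.90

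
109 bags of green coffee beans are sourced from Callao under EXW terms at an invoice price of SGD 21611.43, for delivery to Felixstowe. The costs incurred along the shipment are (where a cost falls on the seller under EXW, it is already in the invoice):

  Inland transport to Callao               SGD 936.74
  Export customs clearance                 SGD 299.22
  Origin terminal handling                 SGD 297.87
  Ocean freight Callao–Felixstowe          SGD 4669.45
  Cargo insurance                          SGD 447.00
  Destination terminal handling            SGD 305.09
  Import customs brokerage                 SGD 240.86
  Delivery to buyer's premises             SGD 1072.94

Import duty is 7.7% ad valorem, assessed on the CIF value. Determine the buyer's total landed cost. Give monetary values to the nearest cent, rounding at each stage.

Total landed cost: SGD 32056.75

EXW: the seller makes goods available at their premises; the buyer bears all onward costs.
CIF value = EXW price + inland to port + export clearance + origin terminal + freight + insurance = 21611.43 + 936.74 + 299.22 + 297.87 + 4669.45 + 447.00 = 28261.71
Import duty = 28261.71 × 7.7% = 2176.15
Buyer bears: inland to port 936.74 + export clearance 299.22 + origin terminal 297.87 + freight 4669.45 + insurance 447.00 + destination terminal 305.09 + brokerage 240.86 + delivery 1072.94 + duty 2176.15 = 10445.32
Landed cost = invoice 21611.43 + 10445.32 = 32056.75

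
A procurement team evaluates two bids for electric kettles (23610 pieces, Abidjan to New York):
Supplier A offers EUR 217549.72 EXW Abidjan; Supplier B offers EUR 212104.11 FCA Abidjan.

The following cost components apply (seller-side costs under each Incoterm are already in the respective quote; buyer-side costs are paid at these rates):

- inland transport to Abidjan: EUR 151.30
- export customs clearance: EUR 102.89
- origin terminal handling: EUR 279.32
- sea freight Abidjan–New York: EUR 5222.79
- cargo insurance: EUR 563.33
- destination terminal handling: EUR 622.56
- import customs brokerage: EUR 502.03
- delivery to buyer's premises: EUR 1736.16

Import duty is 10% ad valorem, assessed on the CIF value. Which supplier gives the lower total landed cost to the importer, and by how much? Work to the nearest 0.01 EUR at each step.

Supplier A (EXW):
CIF value = EXW price + inland to port + export clearance + origin terminal + freight + insurance = 217549.72 + 151.30 + 102.89 + 279.32 + 5222.79 + 563.33 = 223869.35
Import duty = 223869.35 × 10% = 22386.94
Buyer bears (A): 151.30 + 102.89 + 279.32 + 5222.79 + 563.33 + 622.56 + 502.03 + 1736.16 = 9180.38
Landed cost (A) = invoice 217549.72 + 9180.38 + duty 22386.94 = 249117.04
Supplier B (FCA):
CIF value = FCA price + origin terminal + freight + insurance = 212104.11 + 279.32 + 5222.79 + 563.33 = 218169.55
Import duty = 218169.55 × 10% = 21816.96
Buyer bears (B): 279.32 + 5222.79 + 563.33 + 622.56 + 502.03 + 1736.16 = 8926.19
Landed cost (B) = invoice 212104.11 + 8926.19 + duty 21816.96 = 242847.26
Difference = |249117.04 − 242847.26| = 6269.78

Supplier B is cheaper by EUR 6269.78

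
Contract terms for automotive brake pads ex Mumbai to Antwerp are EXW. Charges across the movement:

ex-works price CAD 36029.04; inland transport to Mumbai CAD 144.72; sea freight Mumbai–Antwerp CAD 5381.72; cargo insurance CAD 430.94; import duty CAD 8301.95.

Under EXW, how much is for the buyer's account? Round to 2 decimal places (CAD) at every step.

EXW: the seller makes goods available at their premises; the buyer bears all onward costs.
Seller's account: goods 36029.04 = 36029.04
Buyer's account: inland to port 144.72 + freight 5381.72 + insurance 430.94 + duty 8301.95 = 14259.33

Buyer's account: CAD 14259.33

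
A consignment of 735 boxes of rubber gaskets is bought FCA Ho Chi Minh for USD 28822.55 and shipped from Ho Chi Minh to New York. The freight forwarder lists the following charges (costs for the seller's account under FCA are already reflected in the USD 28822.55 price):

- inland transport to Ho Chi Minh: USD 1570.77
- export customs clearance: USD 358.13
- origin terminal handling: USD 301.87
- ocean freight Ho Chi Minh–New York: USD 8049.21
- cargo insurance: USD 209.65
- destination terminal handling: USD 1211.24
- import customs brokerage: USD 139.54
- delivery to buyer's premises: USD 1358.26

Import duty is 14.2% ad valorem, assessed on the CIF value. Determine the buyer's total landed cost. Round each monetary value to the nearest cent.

Total landed cost: USD 45400.75

FCA: the seller delivers export-cleared goods to the carrier; the buyer bears costs from that point.
Already in the invoice (seller's account under FCA): inland to port, export clearance — exclude.
CIF value = FCA price + origin terminal + freight + insurance = 28822.55 + 301.87 + 8049.21 + 209.65 = 37383.28
Import duty = 37383.28 × 14.2% = 5308.43
Buyer bears: origin terminal 301.87 + freight 8049.21 + insurance 209.65 + destination terminal 1211.24 + brokerage 139.54 + delivery 1358.26 + duty 5308.43 = 16578.20
Landed cost = invoice 28822.55 + 16578.20 = 45400.75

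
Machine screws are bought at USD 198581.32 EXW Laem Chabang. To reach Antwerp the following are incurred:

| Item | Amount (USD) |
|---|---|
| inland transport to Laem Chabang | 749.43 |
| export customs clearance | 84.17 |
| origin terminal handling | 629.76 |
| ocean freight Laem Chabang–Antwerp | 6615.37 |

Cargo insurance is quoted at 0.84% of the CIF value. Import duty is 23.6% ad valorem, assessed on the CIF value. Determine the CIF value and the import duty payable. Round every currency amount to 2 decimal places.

Let C be the CIF value. C = EXW price + pre-shipment costs + freight + 0.84% × C
C − 0.84% × C = 198581.32 + 749.43 + 84.17 + 629.76 + 6615.37
0.9916 × C = 206660.05
C = 206660.05 / 0.9916 = 208410.70
Insurance premium = 0.84% × 208410.70 = 1750.65
Import duty = 208410.70 × 23.6% = 49184.93

CIF value: USD 208410.70; import duty: USD 49184.93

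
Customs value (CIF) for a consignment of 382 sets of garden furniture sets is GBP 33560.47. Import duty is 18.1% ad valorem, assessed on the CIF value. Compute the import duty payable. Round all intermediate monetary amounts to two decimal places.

Import duty: GBP 6074.45

Import duty = 33560.47 × 18.1% = 6074.45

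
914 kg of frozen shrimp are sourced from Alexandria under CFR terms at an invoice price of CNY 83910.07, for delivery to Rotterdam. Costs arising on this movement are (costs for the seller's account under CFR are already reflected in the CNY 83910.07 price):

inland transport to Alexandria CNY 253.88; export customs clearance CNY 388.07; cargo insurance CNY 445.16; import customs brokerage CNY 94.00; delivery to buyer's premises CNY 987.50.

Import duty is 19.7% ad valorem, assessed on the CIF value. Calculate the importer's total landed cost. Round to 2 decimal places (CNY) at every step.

CFR: the seller pays costs through ocean freight to the destination port, but not insurance.
Already in the invoice (seller's account under CFR): inland to port, export clearance — exclude.
CIF value = CFR price + insurance = 83910.07 + 445.16 = 84355.23
Import duty = 84355.23 × 19.7% = 16617.98
Buyer bears: insurance 445.16 + brokerage 94.00 + delivery 987.50 + duty 16617.98 = 18144.64
Landed cost = invoice 83910.07 + 18144.64 = 102054.71

Total landed cost: CNY 102054.71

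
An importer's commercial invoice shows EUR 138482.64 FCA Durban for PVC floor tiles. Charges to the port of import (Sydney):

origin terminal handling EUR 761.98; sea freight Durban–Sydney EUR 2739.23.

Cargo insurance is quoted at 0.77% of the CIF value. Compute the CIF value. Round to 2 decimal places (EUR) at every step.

CIF value: EUR 143085.61

Let C be the CIF value. C = FCA price + pre-shipment costs + freight + 0.77% × C
C − 0.77% × C = 138482.64 + 761.98 + 2739.23
0.9923 × C = 141983.85
C = 141983.85 / 0.9923 = 143085.61
Insurance premium = 0.77% × 143085.61 = 1101.76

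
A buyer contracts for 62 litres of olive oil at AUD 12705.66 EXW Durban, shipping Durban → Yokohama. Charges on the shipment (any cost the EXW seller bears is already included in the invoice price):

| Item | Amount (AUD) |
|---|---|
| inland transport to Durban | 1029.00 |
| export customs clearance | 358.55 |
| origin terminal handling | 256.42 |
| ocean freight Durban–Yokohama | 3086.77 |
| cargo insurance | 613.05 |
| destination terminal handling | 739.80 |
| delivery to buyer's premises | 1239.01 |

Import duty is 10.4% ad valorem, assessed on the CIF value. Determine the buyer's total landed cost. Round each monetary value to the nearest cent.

EXW: the seller makes goods available at their premises; the buyer bears all onward costs.
CIF value = EXW price + inland to port + export clearance + origin terminal + freight + insurance = 12705.66 + 1029.00 + 358.55 + 256.42 + 3086.77 + 613.05 = 18049.45
Import duty = 18049.45 × 10.4% = 1877.14
Buyer bears: inland to port 1029.00 + export clearance 358.55 + origin terminal 256.42 + freight 3086.77 + insurance 613.05 + destination terminal 739.80 + delivery 1239.01 + duty 1877.14 = 9199.74
Landed cost = invoice 12705.66 + 9199.74 = 21905.40

Total landed cost: AUD 21905.40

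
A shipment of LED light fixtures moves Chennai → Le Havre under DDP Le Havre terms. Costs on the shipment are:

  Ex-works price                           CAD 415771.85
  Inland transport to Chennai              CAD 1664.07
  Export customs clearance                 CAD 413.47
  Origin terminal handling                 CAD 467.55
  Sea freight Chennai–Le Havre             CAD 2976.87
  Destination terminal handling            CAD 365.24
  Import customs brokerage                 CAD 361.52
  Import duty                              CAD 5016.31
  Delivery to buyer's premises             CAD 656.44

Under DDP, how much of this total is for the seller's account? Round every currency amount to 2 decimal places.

DDP: the seller bears all costs including import duty.
Seller's account: goods 415771.85 + inland to port 1664.07 + export clearance 413.47 + origin terminal 467.55 + freight 2976.87 + destination terminal 365.24 + brokerage 361.52 + duty 5016.31 + delivery 656.44 = 427693.32
Buyer's account: 0.00

Seller's account: CAD 427693.32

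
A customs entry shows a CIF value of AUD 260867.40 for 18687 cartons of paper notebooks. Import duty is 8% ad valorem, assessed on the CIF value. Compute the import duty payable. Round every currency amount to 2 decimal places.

Import duty: AUD 20869.39

Import duty = 260867.40 × 8% = 20869.39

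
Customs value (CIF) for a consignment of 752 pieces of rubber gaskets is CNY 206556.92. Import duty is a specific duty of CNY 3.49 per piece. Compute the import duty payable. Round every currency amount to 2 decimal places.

Import duty: CNY 2624.48

Import duty = 752 × 3.49 = 2624.48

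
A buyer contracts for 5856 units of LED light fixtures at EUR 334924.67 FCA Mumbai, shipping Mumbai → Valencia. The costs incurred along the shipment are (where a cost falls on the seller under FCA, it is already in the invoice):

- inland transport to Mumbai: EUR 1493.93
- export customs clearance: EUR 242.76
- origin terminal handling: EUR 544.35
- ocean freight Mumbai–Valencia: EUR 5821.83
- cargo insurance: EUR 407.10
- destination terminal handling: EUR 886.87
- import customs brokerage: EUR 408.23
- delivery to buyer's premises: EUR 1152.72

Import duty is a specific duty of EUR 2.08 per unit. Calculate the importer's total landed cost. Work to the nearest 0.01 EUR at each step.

FCA: the seller delivers export-cleared goods to the carrier; the buyer bears costs from that point.
Already in the invoice (seller's account under FCA): inland to port, export clearance — exclude.
CIF value = FCA price + origin terminal + freight + insurance = 334924.67 + 544.35 + 5821.83 + 407.10 = 341697.95
Import duty = 5856 × 2.08 = 12180.48
Buyer bears: origin terminal 544.35 + freight 5821.83 + insurance 407.10 + destination terminal 886.87 + brokerage 408.23 + delivery 1152.72 + duty 12180.48 = 21401.58
Landed cost = invoice 334924.67 + 21401.58 = 356326.25

Total landed cost: EUR 356326.25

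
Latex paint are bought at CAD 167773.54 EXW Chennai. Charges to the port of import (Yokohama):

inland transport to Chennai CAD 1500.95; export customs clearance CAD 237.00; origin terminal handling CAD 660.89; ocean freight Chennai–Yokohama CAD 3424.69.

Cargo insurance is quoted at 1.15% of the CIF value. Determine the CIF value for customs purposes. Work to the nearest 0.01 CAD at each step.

CIF value: CAD 175616.66

Let C be the CIF value. C = EXW price + pre-shipment costs + freight + 1.15% × C
C − 1.15% × C = 167773.54 + 1500.95 + 237.00 + 660.89 + 3424.69
0.9885 × C = 173597.07
C = 173597.07 / 0.9885 = 175616.66
Insurance premium = 1.15% × 175616.66 = 2019.59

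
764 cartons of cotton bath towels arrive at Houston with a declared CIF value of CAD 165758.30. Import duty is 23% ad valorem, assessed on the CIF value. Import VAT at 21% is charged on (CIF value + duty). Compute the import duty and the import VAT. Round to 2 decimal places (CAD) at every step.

Import duty: CAD 38124.41; import VAT: CAD 42815.37

Import duty = 165758.30 × 23% = 38124.41
VAT base = CIF + duty = 165758.30 + 38124.41 = 203882.71
Import VAT = 203882.71 × 21% = 42815.37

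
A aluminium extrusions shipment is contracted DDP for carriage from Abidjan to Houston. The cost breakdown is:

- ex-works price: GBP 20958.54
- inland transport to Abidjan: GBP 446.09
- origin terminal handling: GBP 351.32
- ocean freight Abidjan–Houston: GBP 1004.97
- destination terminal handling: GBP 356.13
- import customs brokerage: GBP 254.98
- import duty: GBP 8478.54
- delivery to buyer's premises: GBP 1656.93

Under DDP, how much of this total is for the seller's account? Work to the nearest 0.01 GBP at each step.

Seller's account: GBP 33507.50

DDP: the seller bears all costs including import duty.
Seller's account: goods 20958.54 + inland to port 446.09 + origin terminal 351.32 + freight 1004.97 + destination terminal 356.13 + brokerage 254.98 + duty 8478.54 + delivery 1656.93 = 33507.50
Buyer's account: 0.00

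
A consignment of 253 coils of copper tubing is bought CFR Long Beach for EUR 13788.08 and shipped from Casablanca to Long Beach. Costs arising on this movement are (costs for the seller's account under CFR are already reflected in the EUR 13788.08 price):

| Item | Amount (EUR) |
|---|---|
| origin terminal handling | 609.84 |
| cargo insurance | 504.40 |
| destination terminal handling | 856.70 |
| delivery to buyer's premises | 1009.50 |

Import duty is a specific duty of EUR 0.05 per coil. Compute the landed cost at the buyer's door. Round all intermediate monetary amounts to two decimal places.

CFR: the seller pays costs through ocean freight to the destination port, but not insurance.
Already in the invoice (seller's account under CFR): origin terminal — exclude.
CIF value = CFR price + insurance = 13788.08 + 504.40 = 14292.48
Import duty = 253 × 0.05 = 12.65
Buyer bears: insurance 504.40 + destination terminal 856.70 + delivery 1009.50 + duty 12.65 = 2383.25
Landed cost = invoice 13788.08 + 2383.25 = 16171.33

Total landed cost: EUR 16171.33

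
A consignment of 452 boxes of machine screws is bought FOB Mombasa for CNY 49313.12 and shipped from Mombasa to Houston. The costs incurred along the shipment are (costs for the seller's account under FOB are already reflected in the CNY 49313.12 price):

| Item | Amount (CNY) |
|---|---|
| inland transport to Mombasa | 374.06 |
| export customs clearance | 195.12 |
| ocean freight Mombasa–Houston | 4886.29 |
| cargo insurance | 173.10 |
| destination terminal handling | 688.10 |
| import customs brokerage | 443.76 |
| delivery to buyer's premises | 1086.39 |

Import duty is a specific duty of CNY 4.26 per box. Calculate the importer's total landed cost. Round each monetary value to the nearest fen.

Total landed cost: CNY 58516.28

FOB: the seller bears costs until goods are on board at the origin port; the buyer bears freight, insurance and all costs thereafter.
Already in the invoice (seller's account under FOB): inland to port, export clearance — exclude.
CIF value = FOB price + freight + insurance = 49313.12 + 4886.29 + 173.10 = 54372.51
Import duty = 452 × 4.26 = 1925.52
Buyer bears: freight 4886.29 + insurance 173.10 + destination terminal 688.10 + brokerage 443.76 + delivery 1086.39 + duty 1925.52 = 9203.16
Landed cost = invoice 49313.12 + 9203.16 = 58516.28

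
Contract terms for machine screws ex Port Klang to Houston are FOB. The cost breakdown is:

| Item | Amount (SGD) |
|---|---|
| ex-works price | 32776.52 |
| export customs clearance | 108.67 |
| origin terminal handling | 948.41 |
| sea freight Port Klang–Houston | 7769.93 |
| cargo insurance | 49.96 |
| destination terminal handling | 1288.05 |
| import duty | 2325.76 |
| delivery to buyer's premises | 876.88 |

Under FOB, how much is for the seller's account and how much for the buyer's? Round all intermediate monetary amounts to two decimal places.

Seller: SGD 33833.60; buyer: SGD 12310.58

FOB: the seller bears costs until goods are on board at the origin port; the buyer bears freight, insurance and all costs thereafter.
Seller's account: goods 32776.52 + export clearance 108.67 + origin terminal 948.41 = 33833.60
Buyer's account: freight 7769.93 + insurance 49.96 + destination terminal 1288.05 + duty 2325.76 + delivery 876.88 = 12310.58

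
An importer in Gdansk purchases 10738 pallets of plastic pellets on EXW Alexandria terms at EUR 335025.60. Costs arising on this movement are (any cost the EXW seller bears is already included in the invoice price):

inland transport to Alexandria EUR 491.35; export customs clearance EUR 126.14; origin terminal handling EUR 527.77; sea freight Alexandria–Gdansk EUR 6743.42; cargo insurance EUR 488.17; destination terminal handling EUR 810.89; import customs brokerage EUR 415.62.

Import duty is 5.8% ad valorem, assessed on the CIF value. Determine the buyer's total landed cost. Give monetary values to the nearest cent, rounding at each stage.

EXW: the seller makes goods available at their premises; the buyer bears all onward costs.
CIF value = EXW price + inland to port + export clearance + origin terminal + freight + insurance = 335025.60 + 491.35 + 126.14 + 527.77 + 6743.42 + 488.17 = 343402.45
Import duty = 343402.45 × 5.8% = 19917.34
Buyer bears: inland to port 491.35 + export clearance 126.14 + origin terminal 527.77 + freight 6743.42 + insurance 488.17 + destination terminal 810.89 + brokerage 415.62 + duty 19917.34 = 29520.70
Landed cost = invoice 335025.60 + 29520.70 = 364546.30

Total landed cost: EUR 364546.30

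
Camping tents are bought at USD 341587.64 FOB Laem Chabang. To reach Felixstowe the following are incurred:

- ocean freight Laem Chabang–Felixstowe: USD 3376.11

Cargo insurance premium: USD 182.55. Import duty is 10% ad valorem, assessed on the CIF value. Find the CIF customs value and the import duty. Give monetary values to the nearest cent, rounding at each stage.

CIF = FOB price + freight + insurance
CIF = 341587.64 + 3376.11 + 182.55 = 345146.30
Import duty = 345146.30 × 10% = 34514.63

CIF value: USD 345146.30; import duty: USD 34514.63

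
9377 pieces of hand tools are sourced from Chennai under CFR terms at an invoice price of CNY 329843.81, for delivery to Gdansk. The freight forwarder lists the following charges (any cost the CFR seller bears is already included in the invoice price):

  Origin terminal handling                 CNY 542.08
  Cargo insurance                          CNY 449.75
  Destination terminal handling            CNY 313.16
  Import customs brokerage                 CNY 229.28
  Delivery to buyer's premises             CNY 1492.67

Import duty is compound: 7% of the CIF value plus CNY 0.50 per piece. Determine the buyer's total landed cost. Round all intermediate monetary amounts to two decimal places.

CFR: the seller pays costs through ocean freight to the destination port, but not insurance.
Already in the invoice (seller's account under CFR): origin terminal — exclude.
CIF value = CFR price + insurance = 329843.81 + 449.75 = 330293.56
Ad valorem component: 330293.56 × 7% = 23120.55
Specific component: 9377 × 0.50 = 4688.50
Import duty = 23120.55 + 4688.50 = 27809.05
Buyer bears: insurance 449.75 + destination terminal 313.16 + brokerage 229.28 + delivery 1492.67 + duty 27809.05 = 30293.91
Landed cost = invoice 329843.81 + 30293.91 = 360137.72

Total landed cost: CNY 360137.72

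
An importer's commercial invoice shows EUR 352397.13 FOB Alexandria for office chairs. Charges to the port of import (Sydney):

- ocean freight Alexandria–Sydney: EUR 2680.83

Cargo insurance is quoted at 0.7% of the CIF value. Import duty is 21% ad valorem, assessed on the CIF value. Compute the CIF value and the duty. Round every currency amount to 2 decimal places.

Let C be the CIF value. C = FOB price + freight + 0.7% × C
C − 0.7% × C = 352397.13 + 2680.83
0.993 × C = 355077.96
C = 355077.96 / 0.993 = 357581.03
Insurance premium = 0.7% × 357581.03 = 2503.07
Import duty = 357581.03 × 21% = 75092.02

CIF value: EUR 357581.03; import duty: EUR 75092.02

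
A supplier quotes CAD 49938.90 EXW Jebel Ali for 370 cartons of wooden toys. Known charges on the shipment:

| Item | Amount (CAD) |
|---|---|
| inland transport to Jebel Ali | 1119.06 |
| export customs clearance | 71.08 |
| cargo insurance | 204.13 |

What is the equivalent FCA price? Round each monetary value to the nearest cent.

Not relevant to the conversion: insurance — on the buyer under both terms; not part of either seller's price.
From EXW to FCA, the seller additionally bears: inland to port, export clearance.
FCA price = 49938.90 + 1119.06 + 71.08 = 51129.04

FCA price: CAD 51129.04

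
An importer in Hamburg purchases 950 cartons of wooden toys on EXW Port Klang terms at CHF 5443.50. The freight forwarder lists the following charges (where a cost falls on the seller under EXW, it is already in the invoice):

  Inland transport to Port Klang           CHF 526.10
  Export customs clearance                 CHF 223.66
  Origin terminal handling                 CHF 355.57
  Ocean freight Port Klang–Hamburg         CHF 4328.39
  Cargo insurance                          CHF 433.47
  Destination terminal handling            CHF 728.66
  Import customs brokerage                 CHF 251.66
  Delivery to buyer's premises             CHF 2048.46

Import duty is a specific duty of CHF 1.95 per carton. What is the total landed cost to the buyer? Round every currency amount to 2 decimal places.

Total landed cost: CHF 16191.97

EXW: the seller makes goods available at their premises; the buyer bears all onward costs.
CIF value = EXW price + inland to port + export clearance + origin terminal + freight + insurance = 5443.50 + 526.10 + 223.66 + 355.57 + 4328.39 + 433.47 = 11310.69
Import duty = 950 × 1.95 = 1852.50
Buyer bears: inland to port 526.10 + export clearance 223.66 + origin terminal 355.57 + freight 4328.39 + insurance 433.47 + destination terminal 728.66 + brokerage 251.66 + delivery 2048.46 + duty 1852.50 = 10748.47
Landed cost = invoice 5443.50 + 10748.47 = 16191.97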